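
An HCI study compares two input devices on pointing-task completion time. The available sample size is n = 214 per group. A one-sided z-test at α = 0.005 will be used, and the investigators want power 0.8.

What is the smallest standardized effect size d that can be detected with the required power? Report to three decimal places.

d ≈ 0.330

Need Φ(δ − 2.576) = 0.8, so δ = 2.576 + 0.842 = 3.417.
δ = d·√(n/2) ⇒ d = δ/√(n/2) = 3.417/√(214/2) = 0.3304.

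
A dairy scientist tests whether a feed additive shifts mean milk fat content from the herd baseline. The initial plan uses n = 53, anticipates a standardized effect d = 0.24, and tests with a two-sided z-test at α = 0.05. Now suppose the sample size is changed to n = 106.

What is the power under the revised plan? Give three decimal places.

Power ≈ 0.695

With n = 106: δ = d·√n = 0.24 × √106 = 2.4710. Critical value z_{0.025} = 1.960.
Revised power = Φ(δ − 1.960) + Φ(−δ − 1.960) = Φ(0.511) + Φ(-4.431) = 0.6953 + 0.0000 = 0.6953.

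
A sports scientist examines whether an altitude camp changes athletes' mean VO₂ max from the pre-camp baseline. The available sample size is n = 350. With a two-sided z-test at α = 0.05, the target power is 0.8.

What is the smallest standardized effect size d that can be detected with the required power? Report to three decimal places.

Need Φ(δ − 1.960) = 0.8, so δ = 1.960 + 0.842 = 2.802.
(Lower-tail contribution to power is negligible for δ > 0.)
δ = d·√n ⇒ d = δ/√n = 2.802/√350 = 0.1498.

d ≈ 0.150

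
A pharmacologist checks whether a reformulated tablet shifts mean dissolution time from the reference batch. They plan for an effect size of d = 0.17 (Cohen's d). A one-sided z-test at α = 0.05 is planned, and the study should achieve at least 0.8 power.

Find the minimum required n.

n = 214

Set Φ(δ − 1.645) = 0.8; then δ − 1.645 = Φ⁻¹(0.8) = 0.842, giving δ = 2.486.
δ = d·√n ⇒ n = (δ/d)² = (2.486 / 0.17)² = 213.93.
Round up to the next whole unit.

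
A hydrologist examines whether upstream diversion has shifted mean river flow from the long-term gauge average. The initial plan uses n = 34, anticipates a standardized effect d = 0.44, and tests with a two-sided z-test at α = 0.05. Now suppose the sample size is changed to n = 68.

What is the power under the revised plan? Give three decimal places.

Power ≈ 0.952

With n = 68: δ = d·√n = 0.44 × √68 = 3.6283. Critical value z_{0.025} = 1.960.
Revised power = Φ(δ − 1.960) + Φ(−δ − 1.960) = Φ(1.668) + Φ(-5.588) = 0.9524 + 0.0000 = 0.9524.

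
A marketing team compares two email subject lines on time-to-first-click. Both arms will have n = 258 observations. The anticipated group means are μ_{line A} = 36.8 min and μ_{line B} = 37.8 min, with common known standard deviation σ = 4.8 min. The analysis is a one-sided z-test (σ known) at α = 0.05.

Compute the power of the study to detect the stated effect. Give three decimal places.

Standardized effect: d = |μ_{line A} − μ_{line B}| / σ = |36.8 − 37.8| / 4.8 = 0.2083
Noncentrality parameter: δ = d·√(n/2) = 0.2083 × √(258/2) = 2.3662
One-sided α = 0.05 → critical value z_{0.05} = 1.645.
Power = P(Z > 1.645 − δ) = Φ(0.721) = 0.7647.

Power ≈ 0.765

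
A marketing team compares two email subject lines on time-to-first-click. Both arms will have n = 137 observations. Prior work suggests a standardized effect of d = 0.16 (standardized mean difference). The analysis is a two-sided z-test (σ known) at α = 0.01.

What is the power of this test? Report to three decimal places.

Power ≈ 0.105

Noncentrality parameter: δ = d·√(n/2) = 0.16 × √(137/2) = 1.3242
Two-sided α = 0.01 → critical value z_{0.005} = 2.576.
Power = Φ(δ − 2.576) + Φ(−δ − 2.576) = Φ(-1.252) + Φ(-3.900) = 0.1054 + 0.0000 = 0.1054.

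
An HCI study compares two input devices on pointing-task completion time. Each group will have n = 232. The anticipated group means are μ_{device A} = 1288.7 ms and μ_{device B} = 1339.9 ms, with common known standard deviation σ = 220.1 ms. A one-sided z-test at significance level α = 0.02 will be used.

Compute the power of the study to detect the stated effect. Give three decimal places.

Standardized effect: d = |μ_{device A} − μ_{device B}| / σ = |1288.7 − 1339.9| / 220.1 = 0.2326
Noncentrality parameter: δ = d·√(n/2) = 0.2326 × √(232/2) = 2.5054
One-sided α = 0.02 → critical value z_{0.02} = 2.054.
Power = Φ(δ − 2.054) = Φ(0.452) = 0.6742.

Power ≈ 0.674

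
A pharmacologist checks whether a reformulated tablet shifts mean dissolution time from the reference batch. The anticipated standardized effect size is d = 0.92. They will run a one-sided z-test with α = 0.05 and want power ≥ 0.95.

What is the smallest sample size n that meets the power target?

Set Φ(δ − 1.645) = 0.95; then δ − 1.645 = Φ⁻¹(0.95) = 1.645, giving δ = 3.290.
δ = d·√n ⇒ n = (δ/d)² = (3.290 / 0.92)² = 12.79.
Rounding up, n = 13.

n = 13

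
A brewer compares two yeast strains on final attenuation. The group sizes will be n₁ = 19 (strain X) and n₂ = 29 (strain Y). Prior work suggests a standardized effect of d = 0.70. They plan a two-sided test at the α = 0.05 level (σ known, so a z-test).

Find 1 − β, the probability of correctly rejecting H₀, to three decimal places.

Noncentrality parameter: δ = d / √(1/n₁ + 1/n₂) = 0.70 / √(1/19 + 1/29) = 2.3717
Two-sided α = 0.05 → critical value z_{0.025} = 1.960.
Power = Φ(δ − 1.960) + Φ(−δ − 1.960) = Φ(0.412) + Φ(-4.332) = 0.6597 + 0.0000 = 0.6597.

Power ≈ 0.660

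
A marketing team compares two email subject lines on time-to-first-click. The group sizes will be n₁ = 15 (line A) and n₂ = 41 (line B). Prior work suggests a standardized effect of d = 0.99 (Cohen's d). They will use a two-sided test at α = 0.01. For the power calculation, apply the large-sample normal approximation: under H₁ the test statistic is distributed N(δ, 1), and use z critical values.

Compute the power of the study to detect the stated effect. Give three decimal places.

Power ≈ 0.760

Noncentrality parameter: δ = d / √(1/n₁ + 1/n₂) = 0.99 / √(1/15 + 1/41) = 3.2808
Two-sided α = 0.01 → critical value z_{0.005} = 2.576.
Power = Φ(δ − 2.576) + Φ(−δ − 2.576) = Φ(0.705) + Φ(-5.857) = 0.7596 + 0.0000 = 0.7596.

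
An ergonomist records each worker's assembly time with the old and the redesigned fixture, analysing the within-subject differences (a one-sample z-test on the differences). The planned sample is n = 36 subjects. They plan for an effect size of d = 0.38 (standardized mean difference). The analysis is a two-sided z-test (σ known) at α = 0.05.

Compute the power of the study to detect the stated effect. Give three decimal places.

Noncentrality parameter: δ = d·√n = 0.38 × √36 = 2.2800
Two-sided α = 0.05 → critical value z_{0.025} = 1.960.
Power = Φ(δ − 1.960) + Φ(−δ − 1.960) = Φ(0.320) + Φ(-4.240) = 0.6255 + 0.0000 = 0.6255.

Power ≈ 0.626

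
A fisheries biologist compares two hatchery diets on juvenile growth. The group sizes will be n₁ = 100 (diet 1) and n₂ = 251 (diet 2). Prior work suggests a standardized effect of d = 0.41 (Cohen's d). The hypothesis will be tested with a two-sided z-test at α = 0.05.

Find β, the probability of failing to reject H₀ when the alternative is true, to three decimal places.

Noncentrality parameter: δ = d / √(1/n₁ + 1/n₂) = 0.41 / √(1/100 + 1/251) = 3.4671
Two-sided α = 0.05 → critical value z_{0.025} = 1.960.
Power = Φ(δ − 1.960) + Φ(−δ − 1.960) = Φ(1.507) + Φ(-5.427) = 0.9341 + 0.0000 = 0.9341.
Type II error: β = 1 − power = 1 − 0.9341 = 0.0659.

β ≈ 0.066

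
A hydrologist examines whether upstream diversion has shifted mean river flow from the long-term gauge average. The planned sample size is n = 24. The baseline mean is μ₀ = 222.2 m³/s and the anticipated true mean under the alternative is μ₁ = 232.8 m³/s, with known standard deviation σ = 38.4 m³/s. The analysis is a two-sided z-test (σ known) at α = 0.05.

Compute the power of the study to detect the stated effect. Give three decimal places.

Standardized effect: d = |μ₁ − μ₀| / σ = |232.8 − 222.2| / 38.4 = 0.2760
Noncentrality parameter: δ = d·√n = 0.2760 × √24 = 1.3523
Two-sided α = 0.05 → critical value z_{0.025} = 1.960.
Power = Φ(δ − 1.960) + Φ(−δ − 1.960) = Φ(-0.608) + Φ(-3.312) = 0.2717 + 0.0005 = 0.2722.

Power ≈ 0.272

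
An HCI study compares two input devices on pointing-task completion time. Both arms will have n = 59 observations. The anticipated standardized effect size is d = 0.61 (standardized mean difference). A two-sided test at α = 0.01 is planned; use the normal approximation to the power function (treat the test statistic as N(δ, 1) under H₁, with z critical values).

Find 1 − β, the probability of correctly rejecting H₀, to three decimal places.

Power ≈ 0.770

Noncentrality parameter: δ = d·√(n/2) = 0.61 × √(59/2) = 3.3131
Two-sided α = 0.01 → critical value z_{0.005} = 2.576.
Power = Φ(δ − 2.576) + Φ(−δ − 2.576) = Φ(0.737) + Φ(-5.889) = 0.7695 + 0.0000 = 0.7695.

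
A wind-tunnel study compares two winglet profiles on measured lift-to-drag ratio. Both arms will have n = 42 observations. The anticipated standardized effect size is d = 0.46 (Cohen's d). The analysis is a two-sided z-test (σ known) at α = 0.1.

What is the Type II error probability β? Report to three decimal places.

Noncentrality parameter: δ = d·√(n/2) = 0.46 × √(42/2) = 2.1080
Critical value for a two-sided test at α = 0.1: z_{α/2} = 1.645.
Power = Φ(δ − 1.645) + Φ(−δ − 1.645) = Φ(0.463) + Φ(-3.753) = 0.6784 + 0.0001 = 0.6785.
Type II error: β = 1 − power = 1 − 0.6785 = 0.3215.

β ≈ 0.322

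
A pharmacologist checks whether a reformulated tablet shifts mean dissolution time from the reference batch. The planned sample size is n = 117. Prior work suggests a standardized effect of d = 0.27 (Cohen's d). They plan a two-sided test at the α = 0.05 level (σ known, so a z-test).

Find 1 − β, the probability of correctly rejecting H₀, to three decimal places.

Power ≈ 0.832

Noncentrality parameter: δ = d·√n = 0.27 × √117 = 2.9205
Critical value for a two-sided test at α = 0.05: z_{α/2} = 1.960.
Power = Φ(δ − 1.960) + Φ(−δ − 1.960) = Φ(0.961) + Φ(-4.880) = 0.8316 + 0.0000 = 0.8316.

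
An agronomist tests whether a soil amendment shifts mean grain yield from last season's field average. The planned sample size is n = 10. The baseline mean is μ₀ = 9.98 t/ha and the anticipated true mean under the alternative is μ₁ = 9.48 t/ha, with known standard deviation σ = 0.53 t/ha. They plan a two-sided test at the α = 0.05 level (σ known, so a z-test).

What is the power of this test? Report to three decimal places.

Standardized effect: d = |μ₁ − μ₀| / σ = |9.48 − 9.98| / 0.53 = 0.9434
Noncentrality parameter: δ = d·√n = 0.9434 × √10 = 2.9833
Critical value for a two-sided test at α = 0.05: z_{α/2} = 1.960.
Power = Φ(δ − 1.960) + Φ(−δ − 1.960) = Φ(1.023) + Φ(-4.943) = 0.8469 + 0.0000 = 0.8469.

Power ≈ 0.847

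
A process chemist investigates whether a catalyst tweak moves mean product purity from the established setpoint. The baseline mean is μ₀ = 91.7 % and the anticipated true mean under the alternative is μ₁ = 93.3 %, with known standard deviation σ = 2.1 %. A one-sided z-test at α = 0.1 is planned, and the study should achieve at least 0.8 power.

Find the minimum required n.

n = 8

Standardized effect: d = |μ₁ − μ₀| / σ = |93.3 − 91.7| / 2.1 = 0.7619
Set Φ(δ − 1.282) = 0.8; then δ − 1.282 = Φ⁻¹(0.8) = 0.842, giving δ = 2.123.
δ = d·√n ⇒ n = (δ/d)² = (2.123 / 0.7619)² = 7.77.
Round up to the next whole unit.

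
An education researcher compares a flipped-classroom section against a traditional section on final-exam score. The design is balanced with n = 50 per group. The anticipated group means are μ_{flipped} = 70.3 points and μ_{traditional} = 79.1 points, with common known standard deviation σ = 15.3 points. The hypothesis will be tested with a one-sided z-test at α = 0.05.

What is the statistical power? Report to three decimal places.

Power ≈ 0.891

Standardized effect: d = |μ_{flipped} − μ_{traditional}| / σ = |70.3 − 79.1| / 15.3 = 0.5752
Noncentrality parameter: δ = d·√(n/2) = 0.5752 × √(50/2) = 2.8758
Critical value for a one-sided test at α = 0.05: z_α = 1.645.
Power = Φ(δ − 1.645) = Φ(1.231) = 0.8908.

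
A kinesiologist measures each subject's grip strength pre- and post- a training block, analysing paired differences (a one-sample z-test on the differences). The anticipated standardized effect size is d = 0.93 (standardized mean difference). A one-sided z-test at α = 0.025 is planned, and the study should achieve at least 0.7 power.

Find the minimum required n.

Set Φ(δ − 1.960) = 0.7; then δ − 1.960 = Φ⁻¹(0.7) = 0.524, giving δ = 2.484.
δ = d·√n ⇒ n = (δ/d)² = (2.484 / 0.93)² = 7.14.
Round up to the next whole unit.

n = 8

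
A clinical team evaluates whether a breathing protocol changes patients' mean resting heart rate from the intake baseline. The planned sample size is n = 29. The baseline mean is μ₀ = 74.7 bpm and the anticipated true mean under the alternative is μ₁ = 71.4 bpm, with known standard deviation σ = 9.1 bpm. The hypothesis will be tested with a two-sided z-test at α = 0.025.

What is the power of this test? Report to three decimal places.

Power ≈ 0.386

Standardized effect: d = |μ₁ − μ₀| / σ = |71.4 − 74.7| / 9.1 = 0.3626
Noncentrality parameter: δ = d·√n = 0.3626 × √29 = 1.9529
Critical value for a two-sided test at α = 0.025: z_{α/2} = 2.241.
Power = Φ(δ − 2.241) + Φ(−δ − 2.241) = Φ(-0.289) + Φ(-4.194) = 0.3865 + 0.0000 = 0.3865.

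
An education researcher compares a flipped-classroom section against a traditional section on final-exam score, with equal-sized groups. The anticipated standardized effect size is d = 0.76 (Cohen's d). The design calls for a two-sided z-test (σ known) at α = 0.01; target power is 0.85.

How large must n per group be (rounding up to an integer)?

n = 46 per group

Set Φ(δ − 2.576) = 0.85; then δ − 2.576 = Φ⁻¹(0.85) = 1.036, giving δ = 3.612.
(Ignoring the negligible lower-tail rejection probability gives the usual closed-form inversion.)
δ = d·√(n/2) ⇒ n = 2(δ/d)² = 2 × (3.612 / 0.76)² = 45.18.
Round up to the next whole unit.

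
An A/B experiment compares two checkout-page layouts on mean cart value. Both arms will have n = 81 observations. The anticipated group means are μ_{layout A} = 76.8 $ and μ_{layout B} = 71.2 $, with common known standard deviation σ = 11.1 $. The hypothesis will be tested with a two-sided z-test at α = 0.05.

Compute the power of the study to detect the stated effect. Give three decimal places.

Standardized effect: d = |μ_{layout A} − μ_{layout B}| / σ = |76.8 − 71.2| / 11.1 = 0.5045
Noncentrality parameter: δ = d·√(n/2) = 0.5045 × √(81/2) = 3.2106
Two-sided α = 0.05 → critical value z_{0.025} = 1.960.
Power = Φ(δ − 1.960) + Φ(−δ − 1.960) = Φ(1.251) + Φ(-5.171) = 0.8945 + 0.0000 = 0.8945.

Power ≈ 0.894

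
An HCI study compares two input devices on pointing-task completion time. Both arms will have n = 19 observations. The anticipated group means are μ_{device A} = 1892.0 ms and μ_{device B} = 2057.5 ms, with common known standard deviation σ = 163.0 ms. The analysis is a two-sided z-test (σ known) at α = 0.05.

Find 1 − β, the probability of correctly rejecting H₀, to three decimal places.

Power ≈ 0.879

Standardized effect: d = |μ_{device A} − μ_{device B}| / σ = |1892.0 − 2057.5| / 163.0 = 1.0153
Noncentrality parameter: δ = d·√(n/2) = 1.0153 × √(19/2) = 3.1295
Two-sided α = 0.05 → critical value z_{0.025} = 1.960.
Power = Φ(δ − 1.960) + Φ(−δ − 1.960) = Φ(1.170) + Φ(-5.089) = 0.8789 + 0.0000 = 0.8789.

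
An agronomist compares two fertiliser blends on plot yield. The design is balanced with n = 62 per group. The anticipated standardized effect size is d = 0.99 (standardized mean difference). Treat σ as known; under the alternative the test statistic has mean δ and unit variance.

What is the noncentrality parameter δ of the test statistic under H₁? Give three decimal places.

δ ≈ 5.512

δ = d·√(n/2) = 0.99 × √(62/2) = 5.5121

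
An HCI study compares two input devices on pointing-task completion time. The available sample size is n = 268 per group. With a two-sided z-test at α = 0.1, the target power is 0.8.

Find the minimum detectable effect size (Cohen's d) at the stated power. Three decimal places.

Required noncentrality: δ = z_{0.05} + z_{0.20} = 1.645 + 0.842 = 2.486.
(Lower-tail contribution to power is negligible for δ > 0.)
δ = d·√(n/2) ⇒ d = δ/√(n/2) = 2.486/√(268/2) = 0.2148.

d ≈ 0.215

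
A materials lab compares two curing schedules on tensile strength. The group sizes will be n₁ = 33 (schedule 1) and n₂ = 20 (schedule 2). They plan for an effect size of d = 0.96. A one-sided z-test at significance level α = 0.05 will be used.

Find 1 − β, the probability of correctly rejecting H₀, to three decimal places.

Power ≈ 0.959

Noncentrality parameter: λ = d / √(1/n₁ + 1/n₂) = 0.96 / √(1/33 + 1/20) = 3.3877
Critical value for a one-sided test at α = 0.05: z_α = 1.645.
Power = Φ(λ − 1.645) = Φ(1.743) = 0.9593.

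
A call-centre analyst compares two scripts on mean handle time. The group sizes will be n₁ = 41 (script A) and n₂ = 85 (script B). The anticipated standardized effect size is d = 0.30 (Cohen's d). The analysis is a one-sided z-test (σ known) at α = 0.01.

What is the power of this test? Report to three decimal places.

Noncentrality parameter: δ = d / √(1/n₁ + 1/n₂) = 0.30 / √(1/41 + 1/85) = 1.5777
One-sided α = 0.01 → critical value z_{0.01} = 2.326.
Power = Φ(δ − 2.326) = Φ(-0.749) = 0.2270.

Power ≈ 0.227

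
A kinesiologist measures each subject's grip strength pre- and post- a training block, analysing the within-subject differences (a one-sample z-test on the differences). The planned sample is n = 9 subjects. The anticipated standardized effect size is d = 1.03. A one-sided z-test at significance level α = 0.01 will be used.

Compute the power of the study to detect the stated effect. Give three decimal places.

Noncentrality parameter: λ = d·√n = 1.03 × √9 = 3.0900
One-sided α = 0.01 → critical value z_{0.01} = 2.326.
Power = P(Z > 2.326 − λ) = Φ(0.764) = 0.7775.

Power ≈ 0.777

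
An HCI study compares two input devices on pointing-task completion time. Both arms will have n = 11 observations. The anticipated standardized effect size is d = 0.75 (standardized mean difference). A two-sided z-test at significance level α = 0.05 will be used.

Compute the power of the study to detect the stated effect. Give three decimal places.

Power ≈ 0.420

Noncentrality parameter: δ = d·√(n/2) = 0.75 × √(11/2) = 1.7589
Critical value for a two-sided test at α = 0.05: z_{α/2} = 1.960.
Power = Φ(δ − 1.960) + Φ(−δ − 1.960) = Φ(-0.201) + Φ(-3.719) = 0.4203 + 0.0001 = 0.4204.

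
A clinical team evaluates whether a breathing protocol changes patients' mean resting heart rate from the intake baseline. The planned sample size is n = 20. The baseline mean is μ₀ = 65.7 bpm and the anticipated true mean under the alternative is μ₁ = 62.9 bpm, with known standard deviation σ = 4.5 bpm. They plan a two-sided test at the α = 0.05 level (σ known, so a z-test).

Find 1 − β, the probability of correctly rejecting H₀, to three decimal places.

Power ≈ 0.795

Standardized effect: d = |μ₁ − μ₀| / σ = |62.9 − 65.7| / 4.5 = 0.6222
Noncentrality parameter: δ = d·√n = 0.6222 × √20 = 2.7827
Critical value for a two-sided test at α = 0.05: z_{α/2} = 1.960.
Power = Φ(δ − 1.960) + Φ(−δ − 1.960) = Φ(0.823) + Φ(-4.743) = 0.7947 + 0.0000 = 0.7947.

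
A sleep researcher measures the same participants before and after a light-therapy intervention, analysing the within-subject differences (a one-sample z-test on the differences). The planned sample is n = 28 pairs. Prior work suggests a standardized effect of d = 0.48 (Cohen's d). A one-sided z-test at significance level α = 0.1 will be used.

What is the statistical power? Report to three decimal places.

Noncentrality parameter: δ = d·√n = 0.48 × √28 = 2.5399
Critical value for a one-sided test at α = 0.1: z_α = 1.282.
Power = P(Z > 1.282 − δ) = Φ(1.258) = 0.8959.

Power ≈ 0.896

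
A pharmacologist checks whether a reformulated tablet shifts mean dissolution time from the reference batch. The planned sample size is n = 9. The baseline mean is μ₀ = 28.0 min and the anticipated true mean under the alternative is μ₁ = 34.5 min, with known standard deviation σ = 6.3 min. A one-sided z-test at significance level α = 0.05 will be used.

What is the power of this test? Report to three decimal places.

Power ≈ 0.927

Standardized effect: d = |μ₁ − μ₀| / σ = |34.5 − 28.0| / 6.3 = 1.0317
Noncentrality parameter: δ = d·√n = 1.0317 × √9 = 3.0952
One-sided α = 0.05 → critical value z_{0.05} = 1.645.
Power = P(Z > 1.645 − δ) = Φ(1.450) = 0.9265.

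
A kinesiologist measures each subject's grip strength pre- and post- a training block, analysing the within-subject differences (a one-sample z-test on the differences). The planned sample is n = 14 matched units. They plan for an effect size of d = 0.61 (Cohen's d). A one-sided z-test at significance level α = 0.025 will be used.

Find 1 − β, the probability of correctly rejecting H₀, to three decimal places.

Noncentrality parameter: λ = d·√n = 0.61 × √14 = 2.2824
One-sided α = 0.025 → critical value z_{0.025} = 1.960.
Power = Φ(λ − 1.960) = Φ(0.322) = 0.6264.

Power ≈ 0.626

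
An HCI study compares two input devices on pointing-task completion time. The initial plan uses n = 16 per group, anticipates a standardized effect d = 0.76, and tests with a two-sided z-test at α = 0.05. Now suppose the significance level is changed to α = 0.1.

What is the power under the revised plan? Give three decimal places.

Power ≈ 0.693

δ = d·√(n/2) = 0.76 × √(16/2) = 2.1496 (unchanged). New critical value: z_{0.05} = 1.645.
Revised power = Φ(δ − 1.645) + Φ(−δ − 1.645) = Φ(0.505) + Φ(-3.794) = 0.6931 + 0.0001 = 0.6932.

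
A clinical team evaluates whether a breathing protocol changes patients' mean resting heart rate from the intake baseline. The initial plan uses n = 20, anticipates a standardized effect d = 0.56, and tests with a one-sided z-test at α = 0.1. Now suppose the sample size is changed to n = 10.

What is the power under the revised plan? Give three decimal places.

With n = 10: δ = d·√n = 0.56 × √10 = 1.7709. Critical value z_{0.1} = 1.282.
Revised power = Φ(δ − 1.282) = Φ(0.489) = 0.6877.

Power ≈ 0.688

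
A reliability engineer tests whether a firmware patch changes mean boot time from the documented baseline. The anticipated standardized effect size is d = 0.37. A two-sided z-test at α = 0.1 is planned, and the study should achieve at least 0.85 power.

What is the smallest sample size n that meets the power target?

n = 53

For power 0.85 need Φ(δ − z_{0.05}) = 0.85, so δ = z_{0.05} + z_{0.15} = 1.645 + 1.036 = 2.681.
(Ignoring the negligible lower-tail rejection probability gives the usual closed-form inversion.)
δ = d·√n ⇒ n = (δ/d)² = (2.681 / 0.37)² = 52.51.
Rounding up, n = 53.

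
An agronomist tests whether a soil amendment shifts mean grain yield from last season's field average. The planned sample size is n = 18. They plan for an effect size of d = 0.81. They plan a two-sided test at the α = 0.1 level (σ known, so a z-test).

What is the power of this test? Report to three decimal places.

Power ≈ 0.963

Noncentrality parameter: δ = d·√n = 0.81 × √18 = 3.4365
Critical value for a two-sided test at α = 0.1: z_{α/2} = 1.645.
Power = Φ(δ − 1.645) + Φ(−δ − 1.645) = Φ(1.792) + Φ(-5.081) = 0.9634 + 0.0000 = 0.9634.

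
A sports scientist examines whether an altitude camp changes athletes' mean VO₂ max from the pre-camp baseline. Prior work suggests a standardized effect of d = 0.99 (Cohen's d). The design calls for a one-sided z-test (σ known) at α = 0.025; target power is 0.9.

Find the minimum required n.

n = 11

Set Φ(δ − 1.960) = 0.9; then δ − 1.960 = Φ⁻¹(0.9) = 1.282, giving δ = 3.242.
δ = d·√n ⇒ n = (δ/d)² = (3.242 / 0.99)² = 10.72.
Rounding up, n = 11.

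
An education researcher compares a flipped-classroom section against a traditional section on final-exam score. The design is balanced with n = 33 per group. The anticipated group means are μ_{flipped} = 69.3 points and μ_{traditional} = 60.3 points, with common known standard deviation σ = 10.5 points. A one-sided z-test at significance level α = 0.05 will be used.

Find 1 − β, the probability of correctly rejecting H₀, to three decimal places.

Standardized effect: d = |μ_{flipped} − μ_{traditional}| / σ = |69.3 − 60.3| / 10.5 = 0.8571
Noncentrality parameter: δ = d·√(n/2) = 0.8571 × √(33/2) = 3.4817
One-sided α = 0.05 → critical value z_{0.05} = 1.645.
Power = P(Z > 1.645 − δ) = Φ(1.837) = 0.9669.

Power ≈ 0.967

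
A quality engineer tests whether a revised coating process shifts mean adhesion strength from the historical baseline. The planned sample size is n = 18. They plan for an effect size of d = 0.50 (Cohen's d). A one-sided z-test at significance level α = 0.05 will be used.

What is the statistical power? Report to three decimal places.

Power ≈ 0.683

Noncentrality parameter: δ = d·√n = 0.50 × √18 = 2.1213
One-sided α = 0.05 → critical value z_{0.05} = 1.645.
Power = P(Z > 1.645 − δ) = Φ(0.476) = 0.6831.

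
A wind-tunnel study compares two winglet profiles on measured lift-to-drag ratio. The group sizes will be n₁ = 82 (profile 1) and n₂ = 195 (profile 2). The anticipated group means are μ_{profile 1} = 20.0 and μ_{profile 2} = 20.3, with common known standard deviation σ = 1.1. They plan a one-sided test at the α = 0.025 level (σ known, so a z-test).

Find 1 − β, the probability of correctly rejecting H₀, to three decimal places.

Power ≈ 0.545

Standardized effect: d = |μ_{profile 1} − μ_{profile 2}| / σ = |20.0 − 20.3| / 1.1 = 0.2727
Noncentrality parameter: δ = d / √(1/n₁ + 1/n₂) = 0.2727 / √(1/82 + 1/195) = 2.0721
One-sided α = 0.025 → critical value z_{0.025} = 1.960.
Power = P(Z > 1.960 − δ) = Φ(0.112) = 0.5446.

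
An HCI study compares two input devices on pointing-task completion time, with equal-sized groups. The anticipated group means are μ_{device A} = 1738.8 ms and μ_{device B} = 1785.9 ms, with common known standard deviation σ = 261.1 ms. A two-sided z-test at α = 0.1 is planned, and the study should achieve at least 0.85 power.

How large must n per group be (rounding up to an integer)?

n = 442 per group

Standardized effect: d = |μ_{device A} − μ_{device B}| / σ = |1738.8 − 1785.9| / 261.1 = 0.1804
Set Φ(δ − 1.645) = 0.85; then δ − 1.645 = Φ⁻¹(0.85) = 1.036, giving δ = 2.681.
(The Φ(−δ − z_{α/2}) term is vanishingly small for δ > 0 and is dropped in the standard sample-size formula.)
δ = d·√(n/2) ⇒ n = 2(δ/d)² = 2 × (2.681 / 0.1804)² = 441.86.
Rounding up, n = 442 per group.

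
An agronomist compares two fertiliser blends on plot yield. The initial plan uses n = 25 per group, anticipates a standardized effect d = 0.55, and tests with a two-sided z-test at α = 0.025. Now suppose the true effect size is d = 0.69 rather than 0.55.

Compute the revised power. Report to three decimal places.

With d = 0.69: δ = d·√(n/2) = 0.69 × √(25/2) = 2.4395. Critical value z_{0.0125} = 2.241.
Revised power = Φ(δ − 2.241) + Φ(−δ − 2.241) = Φ(0.198) + Φ(-4.681) = 0.5785 + 0.0000 = 0.5785.

Power ≈ 0.579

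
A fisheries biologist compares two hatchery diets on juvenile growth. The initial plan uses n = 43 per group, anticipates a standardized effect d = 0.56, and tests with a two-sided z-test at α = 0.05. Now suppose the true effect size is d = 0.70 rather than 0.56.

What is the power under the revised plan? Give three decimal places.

With d = 0.70: δ = d·√(n/2) = 0.70 × √(43/2) = 3.2458. Critical value z_{0.025} = 1.960.
Revised power = Φ(δ − 1.960) + Φ(−δ − 1.960) = Φ(1.286) + Φ(-5.206) = 0.9007 + 0.0000 = 0.9007.

Power ≈ 0.901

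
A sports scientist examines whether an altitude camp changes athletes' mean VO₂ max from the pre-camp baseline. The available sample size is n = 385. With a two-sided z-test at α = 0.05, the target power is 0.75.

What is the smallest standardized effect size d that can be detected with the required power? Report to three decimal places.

d ≈ 0.134

Need Φ(δ − 1.960) = 0.75, so δ = 1.960 + 0.674 = 2.634.
(The second rejection-region term Φ(−δ − z_{α/2}) is negligible and dropped.)
δ = d·√n ⇒ d = δ/√n = 2.634/√385 = 0.1343.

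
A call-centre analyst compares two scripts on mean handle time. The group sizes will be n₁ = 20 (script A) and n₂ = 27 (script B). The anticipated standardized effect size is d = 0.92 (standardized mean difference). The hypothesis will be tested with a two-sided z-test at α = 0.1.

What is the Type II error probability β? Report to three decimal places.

β ≈ 0.070

Noncentrality parameter: δ = d / √(1/n₁ + 1/n₂) = 0.92 / √(1/20 + 1/27) = 3.1184
Two-sided α = 0.1 → critical value z_{0.05} = 1.645.
Power = Φ(δ − 1.645) + Φ(−δ − 1.645) = Φ(1.474) + Φ(-4.763) = 0.9297 + 0.0000 = 0.9297.
Type II error: β = 1 − power = 1 − 0.9297 = 0.0703.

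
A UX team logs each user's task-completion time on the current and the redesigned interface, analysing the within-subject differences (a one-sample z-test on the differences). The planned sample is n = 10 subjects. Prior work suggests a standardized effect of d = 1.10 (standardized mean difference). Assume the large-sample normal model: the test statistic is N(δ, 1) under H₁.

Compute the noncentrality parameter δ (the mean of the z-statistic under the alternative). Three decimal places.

δ ≈ 3.479

The noncentrality parameter scales effect size by the design's sample-size factor: δ = d·√n = 1.10 × √10 = 3.4785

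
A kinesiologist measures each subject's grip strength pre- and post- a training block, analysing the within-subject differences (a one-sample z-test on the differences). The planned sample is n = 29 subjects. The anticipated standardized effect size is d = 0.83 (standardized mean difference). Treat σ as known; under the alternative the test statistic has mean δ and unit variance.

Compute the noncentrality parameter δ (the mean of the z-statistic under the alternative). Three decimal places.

The noncentrality parameter scales effect size by the design's sample-size factor: δ = d·√n = 0.83 × √29 = 4.4697

δ ≈ 4.470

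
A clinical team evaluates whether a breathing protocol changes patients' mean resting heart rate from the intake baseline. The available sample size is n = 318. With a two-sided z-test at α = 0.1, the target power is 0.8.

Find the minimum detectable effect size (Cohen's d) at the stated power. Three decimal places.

d ≈ 0.139

Required noncentrality: δ = z_{0.05} + z_{0.20} = 1.645 + 0.842 = 2.486.
(Lower-tail contribution to power is negligible for δ > 0.)
δ = d·√n ⇒ d = δ/√n = 2.486/√318 = 0.1394.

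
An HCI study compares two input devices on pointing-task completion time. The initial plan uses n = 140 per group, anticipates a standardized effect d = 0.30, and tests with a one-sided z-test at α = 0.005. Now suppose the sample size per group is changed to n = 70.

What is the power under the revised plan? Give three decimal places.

Power ≈ 0.212

With n = 70 per group: δ = d·√(n/2) = 0.30 × √(70/2) = 1.7748. Critical value z_{0.005} = 2.576.
Revised power = P(Z > 2.576 − δ) = Φ(-0.801) = 0.2116.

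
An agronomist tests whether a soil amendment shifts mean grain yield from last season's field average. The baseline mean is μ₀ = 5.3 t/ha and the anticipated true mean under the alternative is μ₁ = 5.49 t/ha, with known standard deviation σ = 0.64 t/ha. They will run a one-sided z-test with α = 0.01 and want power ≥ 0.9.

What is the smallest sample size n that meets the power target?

n = 148

Standardized effect: d = |μ₁ − μ₀| / σ = |5.49 − 5.3| / 0.64 = 0.2969
For power 0.9 need Φ(δ − z_{0.01}) = 0.9, so δ = z_{0.01} + z_{0.10} = 2.326 + 1.282 = 3.608.
δ = d·√n ⇒ n = (δ/d)² = (3.608 / 0.2969)² = 147.69.
Round up to the next whole unit.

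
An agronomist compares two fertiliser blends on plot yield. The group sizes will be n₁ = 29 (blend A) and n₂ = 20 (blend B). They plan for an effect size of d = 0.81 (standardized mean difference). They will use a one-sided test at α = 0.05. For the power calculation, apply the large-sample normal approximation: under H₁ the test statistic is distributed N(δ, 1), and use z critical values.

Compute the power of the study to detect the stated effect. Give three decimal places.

Noncentrality parameter: λ = d / √(1/n₁ + 1/n₂) = 0.81 / √(1/29 + 1/20) = 2.7868
Critical value for a one-sided test at α = 0.05: z_α = 1.645.
Power = Φ(λ − 1.645) = Φ(1.142) = 0.8733.

Power ≈ 0.873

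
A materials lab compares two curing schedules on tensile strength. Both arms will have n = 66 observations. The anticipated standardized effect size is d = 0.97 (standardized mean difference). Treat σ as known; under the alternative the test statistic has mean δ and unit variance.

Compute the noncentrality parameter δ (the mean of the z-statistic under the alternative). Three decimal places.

δ = d·√(n/2) = 0.97 × √(66/2) = 5.5722

δ ≈ 5.572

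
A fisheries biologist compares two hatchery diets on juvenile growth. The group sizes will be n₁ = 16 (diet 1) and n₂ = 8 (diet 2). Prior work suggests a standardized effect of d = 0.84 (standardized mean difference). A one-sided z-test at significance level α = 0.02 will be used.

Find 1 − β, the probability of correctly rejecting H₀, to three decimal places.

Noncentrality parameter: δ = d / √(1/n₁ + 1/n₂) = 0.84 / √(1/16 + 1/8) = 1.9399
One-sided α = 0.02 → critical value z_{0.02} = 2.054.
Power = Φ(δ − 2.054) = Φ(-0.114) = 0.4547.

Power ≈ 0.455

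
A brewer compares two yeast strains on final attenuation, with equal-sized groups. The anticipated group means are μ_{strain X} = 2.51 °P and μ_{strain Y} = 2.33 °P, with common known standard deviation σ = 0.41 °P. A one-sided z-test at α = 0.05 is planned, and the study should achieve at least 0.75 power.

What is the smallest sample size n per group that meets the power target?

n = 56 per group

Standardized effect: d = |μ_{strain X} − μ_{strain Y}| / σ = |2.51 − 2.33| / 0.41 = 0.4390
For power 0.75 need Φ(δ − z_{0.05}) = 0.75, so δ = z_{0.05} + z_{0.25} = 1.645 + 0.674 = 2.319.
δ = d·√(n/2) ⇒ n = 2(δ/d)² = 2 × (2.319 / 0.4390)² = 55.82.
Round up to the next whole unit.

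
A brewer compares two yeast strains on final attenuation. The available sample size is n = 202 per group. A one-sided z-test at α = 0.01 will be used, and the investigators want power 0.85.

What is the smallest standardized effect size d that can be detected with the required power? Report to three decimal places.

Need Φ(δ − 2.326) = 0.85, so δ = 2.326 + 1.036 = 3.363.
δ = d·√(n/2) ⇒ d = δ/√(n/2) = 3.363/√(202/2) = 0.3346.

d ≈ 0.335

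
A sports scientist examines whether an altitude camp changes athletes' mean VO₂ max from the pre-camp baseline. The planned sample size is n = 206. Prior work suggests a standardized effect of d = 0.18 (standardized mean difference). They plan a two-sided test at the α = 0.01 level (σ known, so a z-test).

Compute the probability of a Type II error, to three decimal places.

β ≈ 0.497

Noncentrality parameter: δ = d·√n = 0.18 × √206 = 2.5835
Two-sided α = 0.01 → critical value z_{0.005} = 2.576.
Power = Φ(δ − 2.576) + Φ(−δ − 2.576) = Φ(0.008) + Φ(-5.159) = 0.5031 + 0.0000 = 0.5031.
Type II error: β = 1 − power = 1 − 0.5031 = 0.4969.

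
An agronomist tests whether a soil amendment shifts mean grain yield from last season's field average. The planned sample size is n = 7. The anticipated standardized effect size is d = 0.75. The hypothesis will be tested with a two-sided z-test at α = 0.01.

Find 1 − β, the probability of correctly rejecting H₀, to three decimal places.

Noncentrality parameter: δ = d·√n = 0.75 × √7 = 1.9843
Critical value for a two-sided test at α = 0.01: z_{α/2} = 2.576.
Power = Φ(δ − 2.576) + Φ(−δ − 2.576) = Φ(-0.592) + Φ(-4.560) = 0.2771 + 0.0000 = 0.2771.

Power ≈ 0.277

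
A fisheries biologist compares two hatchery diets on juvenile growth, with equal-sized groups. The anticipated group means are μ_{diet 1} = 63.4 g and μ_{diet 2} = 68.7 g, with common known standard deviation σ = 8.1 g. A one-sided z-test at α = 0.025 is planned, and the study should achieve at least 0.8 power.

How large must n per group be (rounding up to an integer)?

Standardized effect: d = |μ_{diet 1} − μ_{diet 2}| / σ = |63.4 − 68.7| / 8.1 = 0.6543
For power 0.8 need Φ(δ − z_{0.025}) = 0.8, so δ = z_{0.025} + z_{0.20} = 1.960 + 0.842 = 2.802.
δ = d·√(n/2) ⇒ n = 2(δ/d)² = 2 × (2.802 / 0.6543)² = 36.67.
Rounding up, n = 37 per group.

n = 37 per group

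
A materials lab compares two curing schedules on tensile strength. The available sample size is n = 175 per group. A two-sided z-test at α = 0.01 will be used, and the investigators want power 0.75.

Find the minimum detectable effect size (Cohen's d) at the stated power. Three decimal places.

d ≈ 0.347

Need Φ(δ − 2.576) = 0.75, so δ = 2.576 + 0.674 = 3.250.
(Lower-tail contribution to power is negligible for δ > 0.)
δ = d·√(n/2) ⇒ d = δ/√(n/2) = 3.250/√(175/2) = 0.3475.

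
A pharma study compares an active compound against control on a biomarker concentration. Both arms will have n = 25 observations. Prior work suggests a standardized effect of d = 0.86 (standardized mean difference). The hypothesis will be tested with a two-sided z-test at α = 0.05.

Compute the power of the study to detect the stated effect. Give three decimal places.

Power ≈ 0.860

Noncentrality parameter: δ = d·√(n/2) = 0.86 × √(25/2) = 3.0406
Critical value for a two-sided test at α = 0.05: z_{α/2} = 1.960.
Power = Φ(δ − 1.960) + Φ(−δ − 1.960) = Φ(1.081) + Φ(-5.001) = 0.8601 + 0.0000 = 0.8601.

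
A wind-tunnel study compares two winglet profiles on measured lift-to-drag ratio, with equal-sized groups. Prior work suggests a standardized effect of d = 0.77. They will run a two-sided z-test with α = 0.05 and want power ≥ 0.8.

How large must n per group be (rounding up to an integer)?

For power 0.8 need Φ(δ − z_{0.025}) = 0.8, so δ = z_{0.025} + z_{0.20} = 1.960 + 0.842 = 2.802.
(For δ > 0 the lower-tail rejection region contributes negligibly to power, so the one-term inversion is standard.)
δ = d·√(n/2) ⇒ n = 2(δ/d)² = 2 × (2.802 / 0.77)² = 26.48.
Rounding up, n = 27 per group.

n = 27 per group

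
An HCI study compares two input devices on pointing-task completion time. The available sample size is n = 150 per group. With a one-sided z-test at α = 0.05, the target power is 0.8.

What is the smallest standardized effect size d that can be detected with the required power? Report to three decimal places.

Need Φ(δ − 1.645) = 0.8, so δ = 1.645 + 0.842 = 2.486.
δ = d·√(n/2) ⇒ d = δ/√(n/2) = 2.486/√(150/2) = 0.2871.

d ≈ 0.287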